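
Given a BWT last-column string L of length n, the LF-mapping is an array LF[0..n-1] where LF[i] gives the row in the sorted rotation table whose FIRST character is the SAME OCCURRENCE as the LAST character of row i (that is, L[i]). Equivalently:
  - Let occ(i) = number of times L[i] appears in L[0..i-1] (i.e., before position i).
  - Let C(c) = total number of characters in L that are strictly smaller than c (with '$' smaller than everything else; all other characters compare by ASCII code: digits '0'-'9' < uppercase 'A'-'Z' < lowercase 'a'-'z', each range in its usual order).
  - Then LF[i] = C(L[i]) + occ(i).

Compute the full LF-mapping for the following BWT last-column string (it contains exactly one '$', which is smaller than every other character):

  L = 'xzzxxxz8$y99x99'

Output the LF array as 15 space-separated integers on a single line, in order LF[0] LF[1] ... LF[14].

Answer: 6 12 13 7 8 9 14 1 0 11 2 3 10 4 5

Derivation:
Char counts: '$':1, '8':1, '9':4, 'x':5, 'y':1, 'z':3
C (first-col start): C('$')=0, C('8')=1, C('9')=2, C('x')=6, C('y')=11, C('z')=12
L[0]='x': occ=0, LF[0]=C('x')+0=6+0=6
L[1]='z': occ=0, LF[1]=C('z')+0=12+0=12
L[2]='z': occ=1, LF[2]=C('z')+1=12+1=13
L[3]='x': occ=1, LF[3]=C('x')+1=6+1=7
L[4]='x': occ=2, LF[4]=C('x')+2=6+2=8
L[5]='x': occ=3, LF[5]=C('x')+3=6+3=9
L[6]='z': occ=2, LF[6]=C('z')+2=12+2=14
L[7]='8': occ=0, LF[7]=C('8')+0=1+0=1
L[8]='$': occ=0, LF[8]=C('$')+0=0+0=0
L[9]='y': occ=0, LF[9]=C('y')+0=11+0=11
L[10]='9': occ=0, LF[10]=C('9')+0=2+0=2
L[11]='9': occ=1, LF[11]=C('9')+1=2+1=3
L[12]='x': occ=4, LF[12]=C('x')+4=6+4=10
L[13]='9': occ=2, LF[13]=C('9')+2=2+2=4
L[14]='9': occ=3, LF[14]=C('9')+3=2+3=5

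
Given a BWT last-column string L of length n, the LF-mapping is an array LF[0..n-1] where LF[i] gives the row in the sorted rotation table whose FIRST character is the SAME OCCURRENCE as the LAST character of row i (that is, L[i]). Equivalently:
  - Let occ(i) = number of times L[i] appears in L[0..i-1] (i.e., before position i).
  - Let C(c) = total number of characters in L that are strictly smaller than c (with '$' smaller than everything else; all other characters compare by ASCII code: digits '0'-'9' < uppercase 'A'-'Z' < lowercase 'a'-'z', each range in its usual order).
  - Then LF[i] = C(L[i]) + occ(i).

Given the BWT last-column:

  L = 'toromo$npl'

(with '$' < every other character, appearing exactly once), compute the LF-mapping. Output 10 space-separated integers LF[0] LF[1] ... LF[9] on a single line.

Char counts: '$':1, 'l':1, 'm':1, 'n':1, 'o':3, 'p':1, 'r':1, 't':1
C (first-col start): C('$')=0, C('l')=1, C('m')=2, C('n')=3, C('o')=4, C('p')=7, C('r')=8, C('t')=9
L[0]='t': occ=0, LF[0]=C('t')+0=9+0=9
L[1]='o': occ=0, LF[1]=C('o')+0=4+0=4
L[2]='r': occ=0, LF[2]=C('r')+0=8+0=8
L[3]='o': occ=1, LF[3]=C('o')+1=4+1=5
L[4]='m': occ=0, LF[4]=C('m')+0=2+0=2
L[5]='o': occ=2, LF[5]=C('o')+2=4+2=6
L[6]='$': occ=0, LF[6]=C('$')+0=0+0=0
L[7]='n': occ=0, LF[7]=C('n')+0=3+0=3
L[8]='p': occ=0, LF[8]=C('p')+0=7+0=7
L[9]='l': occ=0, LF[9]=C('l')+0=1+0=1

Answer: 9 4 8 5 2 6 0 3 7 1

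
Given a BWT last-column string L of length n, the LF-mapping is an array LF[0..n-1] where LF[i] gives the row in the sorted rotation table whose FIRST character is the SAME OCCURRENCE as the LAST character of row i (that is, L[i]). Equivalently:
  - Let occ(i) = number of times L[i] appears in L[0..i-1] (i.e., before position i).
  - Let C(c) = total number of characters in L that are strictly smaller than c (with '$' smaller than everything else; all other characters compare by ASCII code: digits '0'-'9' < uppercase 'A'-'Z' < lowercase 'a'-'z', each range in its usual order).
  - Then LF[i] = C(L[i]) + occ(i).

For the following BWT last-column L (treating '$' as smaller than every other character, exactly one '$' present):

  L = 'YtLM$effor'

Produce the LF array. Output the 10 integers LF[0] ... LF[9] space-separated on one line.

Char counts: '$':1, 'L':1, 'M':1, 'Y':1, 'e':1, 'f':2, 'o':1, 'r':1, 't':1
C (first-col start): C('$')=0, C('L')=1, C('M')=2, C('Y')=3, C('e')=4, C('f')=5, C('o')=7, C('r')=8, C('t')=9
L[0]='Y': occ=0, LF[0]=C('Y')+0=3+0=3
L[1]='t': occ=0, LF[1]=C('t')+0=9+0=9
L[2]='L': occ=0, LF[2]=C('L')+0=1+0=1
L[3]='M': occ=0, LF[3]=C('M')+0=2+0=2
L[4]='$': occ=0, LF[4]=C('$')+0=0+0=0
L[5]='e': occ=0, LF[5]=C('e')+0=4+0=4
L[6]='f': occ=0, LF[6]=C('f')+0=5+0=5
L[7]='f': occ=1, LF[7]=C('f')+1=5+1=6
L[8]='o': occ=0, LF[8]=C('o')+0=7+0=7
L[9]='r': occ=0, LF[9]=C('r')+0=8+0=8

Answer: 3 9 1 2 0 4 5 6 7 8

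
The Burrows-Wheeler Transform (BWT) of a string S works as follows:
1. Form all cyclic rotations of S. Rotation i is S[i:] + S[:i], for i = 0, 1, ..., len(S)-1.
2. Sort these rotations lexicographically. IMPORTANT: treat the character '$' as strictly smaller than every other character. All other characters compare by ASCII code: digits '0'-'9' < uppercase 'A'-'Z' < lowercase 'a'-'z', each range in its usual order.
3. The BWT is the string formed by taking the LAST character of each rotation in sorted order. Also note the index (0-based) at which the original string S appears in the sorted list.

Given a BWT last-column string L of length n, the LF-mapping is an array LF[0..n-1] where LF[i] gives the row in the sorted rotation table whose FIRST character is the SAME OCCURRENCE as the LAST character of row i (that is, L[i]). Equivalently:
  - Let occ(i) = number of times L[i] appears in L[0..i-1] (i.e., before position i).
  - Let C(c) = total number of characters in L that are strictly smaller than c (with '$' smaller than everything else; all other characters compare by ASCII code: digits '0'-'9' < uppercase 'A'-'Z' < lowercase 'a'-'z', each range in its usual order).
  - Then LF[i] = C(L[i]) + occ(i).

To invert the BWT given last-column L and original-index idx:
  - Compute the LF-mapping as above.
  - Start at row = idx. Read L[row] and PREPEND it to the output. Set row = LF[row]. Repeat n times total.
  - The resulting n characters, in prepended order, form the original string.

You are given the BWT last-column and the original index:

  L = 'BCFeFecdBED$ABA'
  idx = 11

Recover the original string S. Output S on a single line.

Answer: cCAdDFBEFAeBeB$

Derivation:
LF mapping: 3 6 9 13 10 14 11 12 4 8 7 0 1 5 2
Walk LF starting at row 11, prepending L[row]:
  step 1: row=11, L[11]='$', prepend. Next row=LF[11]=0
  step 2: row=0, L[0]='B', prepend. Next row=LF[0]=3
  step 3: row=3, L[3]='e', prepend. Next row=LF[3]=13
  step 4: row=13, L[13]='B', prepend. Next row=LF[13]=5
  step 5: row=5, L[5]='e', prepend. Next row=LF[5]=14
  step 6: row=14, L[14]='A', prepend. Next row=LF[14]=2
  step 7: row=2, L[2]='F', prepend. Next row=LF[2]=9
  step 8: row=9, L[9]='E', prepend. Next row=LF[9]=8
  step 9: row=8, L[8]='B', prepend. Next row=LF[8]=4
  step 10: row=4, L[4]='F', prepend. Next row=LF[4]=10
  step 11: row=10, L[10]='D', prepend. Next row=LF[10]=7
  step 12: row=7, L[7]='d', prepend. Next row=LF[7]=12
  step 13: row=12, L[12]='A', prepend. Next row=LF[12]=1
  step 14: row=1, L[1]='C', prepend. Next row=LF[1]=6
  step 15: row=6, L[6]='c', prepend. Next row=LF[6]=11
Reversed output: cCAdDFBEFAeBeB$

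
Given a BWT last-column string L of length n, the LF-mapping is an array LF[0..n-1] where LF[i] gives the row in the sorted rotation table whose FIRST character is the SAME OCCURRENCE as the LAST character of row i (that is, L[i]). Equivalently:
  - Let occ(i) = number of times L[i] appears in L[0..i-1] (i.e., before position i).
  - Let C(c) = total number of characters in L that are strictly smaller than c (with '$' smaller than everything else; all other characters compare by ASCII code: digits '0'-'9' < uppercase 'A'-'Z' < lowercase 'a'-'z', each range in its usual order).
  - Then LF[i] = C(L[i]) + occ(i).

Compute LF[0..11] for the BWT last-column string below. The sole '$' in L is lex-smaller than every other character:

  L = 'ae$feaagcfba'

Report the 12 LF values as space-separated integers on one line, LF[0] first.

Char counts: '$':1, 'a':4, 'b':1, 'c':1, 'e':2, 'f':2, 'g':1
C (first-col start): C('$')=0, C('a')=1, C('b')=5, C('c')=6, C('e')=7, C('f')=9, C('g')=11
L[0]='a': occ=0, LF[0]=C('a')+0=1+0=1
L[1]='e': occ=0, LF[1]=C('e')+0=7+0=7
L[2]='$': occ=0, LF[2]=C('$')+0=0+0=0
L[3]='f': occ=0, LF[3]=C('f')+0=9+0=9
L[4]='e': occ=1, LF[4]=C('e')+1=7+1=8
L[5]='a': occ=1, LF[5]=C('a')+1=1+1=2
L[6]='a': occ=2, LF[6]=C('a')+2=1+2=3
L[7]='g': occ=0, LF[7]=C('g')+0=11+0=11
L[8]='c': occ=0, LF[8]=C('c')+0=6+0=6
L[9]='f': occ=1, LF[9]=C('f')+1=9+1=10
L[10]='b': occ=0, LF[10]=C('b')+0=5+0=5
L[11]='a': occ=3, LF[11]=C('a')+3=1+3=4

Answer: 1 7 0 9 8 2 3 11 6 10 5 4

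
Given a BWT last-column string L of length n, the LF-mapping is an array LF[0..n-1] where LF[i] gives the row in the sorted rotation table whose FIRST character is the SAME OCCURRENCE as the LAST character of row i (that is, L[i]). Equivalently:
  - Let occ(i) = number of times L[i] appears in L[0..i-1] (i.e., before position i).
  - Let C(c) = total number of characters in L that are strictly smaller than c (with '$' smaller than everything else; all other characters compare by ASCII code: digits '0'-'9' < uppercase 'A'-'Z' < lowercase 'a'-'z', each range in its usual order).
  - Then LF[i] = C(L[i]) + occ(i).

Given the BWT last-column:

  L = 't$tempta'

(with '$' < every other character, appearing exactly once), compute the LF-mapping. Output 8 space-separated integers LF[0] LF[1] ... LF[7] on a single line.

Char counts: '$':1, 'a':1, 'e':1, 'm':1, 'p':1, 't':3
C (first-col start): C('$')=0, C('a')=1, C('e')=2, C('m')=3, C('p')=4, C('t')=5
L[0]='t': occ=0, LF[0]=C('t')+0=5+0=5
L[1]='$': occ=0, LF[1]=C('$')+0=0+0=0
L[2]='t': occ=1, LF[2]=C('t')+1=5+1=6
L[3]='e': occ=0, LF[3]=C('e')+0=2+0=2
L[4]='m': occ=0, LF[4]=C('m')+0=3+0=3
L[5]='p': occ=0, LF[5]=C('p')+0=4+0=4
L[6]='t': occ=2, LF[6]=C('t')+2=5+2=7
L[7]='a': occ=0, LF[7]=C('a')+0=1+0=1

Answer: 5 0 6 2 3 4 7 1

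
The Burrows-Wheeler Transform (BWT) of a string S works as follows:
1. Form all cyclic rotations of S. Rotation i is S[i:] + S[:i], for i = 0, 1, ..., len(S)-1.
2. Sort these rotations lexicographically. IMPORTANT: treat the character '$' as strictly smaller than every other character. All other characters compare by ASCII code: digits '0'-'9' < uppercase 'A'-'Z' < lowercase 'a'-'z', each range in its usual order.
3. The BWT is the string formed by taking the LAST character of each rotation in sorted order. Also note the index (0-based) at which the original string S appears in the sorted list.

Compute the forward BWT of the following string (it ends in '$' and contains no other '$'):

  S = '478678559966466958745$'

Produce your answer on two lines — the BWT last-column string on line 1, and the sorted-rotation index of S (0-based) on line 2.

All 22 rotations (rotation i = S[i:]+S[:i]):
  rot[0] = 478678559966466958745$
  rot[1] = 78678559966466958745$4
  rot[2] = 8678559966466958745$47
  rot[3] = 678559966466958745$478
  rot[4] = 78559966466958745$4786
  rot[5] = 8559966466958745$47867
  rot[6] = 559966466958745$478678
  rot[7] = 59966466958745$4786785
  rot[8] = 9966466958745$47867855
  rot[9] = 966466958745$478678559
  rot[10] = 66466958745$4786785599
  rot[11] = 6466958745$47867855996
  rot[12] = 466958745$478678559966
  rot[13] = 66958745$4786785599664
  rot[14] = 6958745$47867855996646
  rot[15] = 958745$478678559966466
  rot[16] = 58745$4786785599664669
  rot[17] = 8745$47867855996646695
  rot[18] = 745$478678559966466958
  rot[19] = 45$4786785599664669587
  rot[20] = 5$47867855996646695874
  rot[21] = $478678559966466958745
Sorted (with $ < everything):
  sorted[0] = $478678559966466958745  (last char: '5')
  sorted[1] = 45$4786785599664669587  (last char: '7')
  sorted[2] = 466958745$478678559966  (last char: '6')
  sorted[3] = 478678559966466958745$  (last char: '$')
  sorted[4] = 5$47867855996646695874  (last char: '4')
  sorted[5] = 559966466958745$478678  (last char: '8')
  sorted[6] = 58745$4786785599664669  (last char: '9')
  sorted[7] = 59966466958745$4786785  (last char: '5')
  sorted[8] = 6466958745$47867855996  (last char: '6')
  sorted[9] = 66466958745$4786785599  (last char: '9')
  sorted[10] = 66958745$4786785599664  (last char: '4')
  sorted[11] = 678559966466958745$478  (last char: '8')
  sorted[12] = 6958745$47867855996646  (last char: '6')
  sorted[13] = 745$478678559966466958  (last char: '8')
  sorted[14] = 78559966466958745$4786  (last char: '6')
  sorted[15] = 78678559966466958745$4  (last char: '4')
  sorted[16] = 8559966466958745$47867  (last char: '7')
  sorted[17] = 8678559966466958745$47  (last char: '7')
  sorted[18] = 8745$47867855996646695  (last char: '5')
  sorted[19] = 958745$478678559966466  (last char: '6')
  sorted[20] = 966466958745$478678559  (last char: '9')
  sorted[21] = 9966466958745$47867855  (last char: '5')
Last column: 576$489569486864775695
Original string S is at sorted index 3

Answer: 576$489569486864775695
3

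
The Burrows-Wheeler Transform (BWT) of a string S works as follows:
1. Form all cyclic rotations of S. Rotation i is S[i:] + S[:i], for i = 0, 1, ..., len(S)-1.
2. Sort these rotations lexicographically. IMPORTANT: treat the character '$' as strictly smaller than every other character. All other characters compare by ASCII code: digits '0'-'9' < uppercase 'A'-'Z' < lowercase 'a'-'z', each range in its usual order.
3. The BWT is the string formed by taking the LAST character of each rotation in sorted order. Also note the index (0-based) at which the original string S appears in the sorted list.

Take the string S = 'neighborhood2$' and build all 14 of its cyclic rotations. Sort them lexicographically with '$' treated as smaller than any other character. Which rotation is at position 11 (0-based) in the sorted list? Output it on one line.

Answer: ood2$neighborh

Derivation:
All 14 rotations (rotation i = S[i:]+S[:i]):
  rot[0] = neighborhood2$
  rot[1] = eighborhood2$n
  rot[2] = ighborhood2$ne
  rot[3] = ghborhood2$nei
  rot[4] = hborhood2$neig
  rot[5] = borhood2$neigh
  rot[6] = orhood2$neighb
  rot[7] = rhood2$neighbo
  rot[8] = hood2$neighbor
  rot[9] = ood2$neighborh
  rot[10] = od2$neighborho
  rot[11] = d2$neighborhoo
  rot[12] = 2$neighborhood
  rot[13] = $neighborhood2
Sorted (with $ < everything):
  sorted[0] = $neighborhood2
  sorted[1] = 2$neighborhood
  sorted[2] = borhood2$neigh
  sorted[3] = d2$neighborhoo
  sorted[4] = eighborhood2$n
  sorted[5] = ghborhood2$nei
  sorted[6] = hborhood2$neig
  sorted[7] = hood2$neighbor
  sorted[8] = ighborhood2$ne
  sorted[9] = neighborhood2$
  sorted[10] = od2$neighborho
  sorted[11] = ood2$neighborh
  sorted[12] = orhood2$neighb
  sorted[13] = rhood2$neighbo
sorted[11] = ood2$neighborh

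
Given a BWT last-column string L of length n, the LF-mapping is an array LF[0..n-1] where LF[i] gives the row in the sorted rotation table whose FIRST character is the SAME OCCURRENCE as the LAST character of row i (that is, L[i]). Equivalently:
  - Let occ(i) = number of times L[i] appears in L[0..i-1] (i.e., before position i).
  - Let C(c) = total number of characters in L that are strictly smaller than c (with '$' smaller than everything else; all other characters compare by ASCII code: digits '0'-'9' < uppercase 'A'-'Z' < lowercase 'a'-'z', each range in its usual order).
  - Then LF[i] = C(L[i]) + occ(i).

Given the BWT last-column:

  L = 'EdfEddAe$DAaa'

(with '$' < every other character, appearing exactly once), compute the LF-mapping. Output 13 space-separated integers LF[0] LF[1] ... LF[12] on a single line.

Char counts: '$':1, 'A':2, 'D':1, 'E':2, 'a':2, 'd':3, 'e':1, 'f':1
C (first-col start): C('$')=0, C('A')=1, C('D')=3, C('E')=4, C('a')=6, C('d')=8, C('e')=11, C('f')=12
L[0]='E': occ=0, LF[0]=C('E')+0=4+0=4
L[1]='d': occ=0, LF[1]=C('d')+0=8+0=8
L[2]='f': occ=0, LF[2]=C('f')+0=12+0=12
L[3]='E': occ=1, LF[3]=C('E')+1=4+1=5
L[4]='d': occ=1, LF[4]=C('d')+1=8+1=9
L[5]='d': occ=2, LF[5]=C('d')+2=8+2=10
L[6]='A': occ=0, LF[6]=C('A')+0=1+0=1
L[7]='e': occ=0, LF[7]=C('e')+0=11+0=11
L[8]='$': occ=0, LF[8]=C('$')+0=0+0=0
L[9]='D': occ=0, LF[9]=C('D')+0=3+0=3
L[10]='A': occ=1, LF[10]=C('A')+1=1+1=2
L[11]='a': occ=0, LF[11]=C('a')+0=6+0=6
L[12]='a': occ=1, LF[12]=C('a')+1=6+1=7

Answer: 4 8 12 5 9 10 1 11 0 3 2 6 7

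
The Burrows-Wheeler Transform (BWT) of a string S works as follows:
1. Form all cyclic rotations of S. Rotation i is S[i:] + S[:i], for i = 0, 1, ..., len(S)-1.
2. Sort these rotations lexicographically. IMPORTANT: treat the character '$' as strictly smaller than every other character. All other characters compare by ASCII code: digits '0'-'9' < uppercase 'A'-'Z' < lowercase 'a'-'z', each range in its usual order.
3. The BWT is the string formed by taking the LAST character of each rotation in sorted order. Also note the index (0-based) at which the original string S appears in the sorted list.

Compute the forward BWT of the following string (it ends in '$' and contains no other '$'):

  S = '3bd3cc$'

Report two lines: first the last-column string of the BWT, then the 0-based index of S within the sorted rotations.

All 7 rotations (rotation i = S[i:]+S[:i]):
  rot[0] = 3bd3cc$
  rot[1] = bd3cc$3
  rot[2] = d3cc$3b
  rot[3] = 3cc$3bd
  rot[4] = cc$3bd3
  rot[5] = c$3bd3c
  rot[6] = $3bd3cc
Sorted (with $ < everything):
  sorted[0] = $3bd3cc  (last char: 'c')
  sorted[1] = 3bd3cc$  (last char: '$')
  sorted[2] = 3cc$3bd  (last char: 'd')
  sorted[3] = bd3cc$3  (last char: '3')
  sorted[4] = c$3bd3c  (last char: 'c')
  sorted[5] = cc$3bd3  (last char: '3')
  sorted[6] = d3cc$3b  (last char: 'b')
Last column: c$d3c3b
Original string S is at sorted index 1

Answer: c$d3c3b
1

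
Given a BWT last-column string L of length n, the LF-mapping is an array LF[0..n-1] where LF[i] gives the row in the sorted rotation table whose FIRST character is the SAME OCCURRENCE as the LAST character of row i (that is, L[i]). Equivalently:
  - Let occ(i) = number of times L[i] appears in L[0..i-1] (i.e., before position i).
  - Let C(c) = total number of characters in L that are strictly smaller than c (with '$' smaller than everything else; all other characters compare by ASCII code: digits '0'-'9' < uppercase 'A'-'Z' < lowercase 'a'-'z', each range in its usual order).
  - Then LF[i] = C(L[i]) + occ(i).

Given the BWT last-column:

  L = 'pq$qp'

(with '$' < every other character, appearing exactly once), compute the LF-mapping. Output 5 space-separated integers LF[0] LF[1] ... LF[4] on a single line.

Char counts: '$':1, 'p':2, 'q':2
C (first-col start): C('$')=0, C('p')=1, C('q')=3
L[0]='p': occ=0, LF[0]=C('p')+0=1+0=1
L[1]='q': occ=0, LF[1]=C('q')+0=3+0=3
L[2]='$': occ=0, LF[2]=C('$')+0=0+0=0
L[3]='q': occ=1, LF[3]=C('q')+1=3+1=4
L[4]='p': occ=1, LF[4]=C('p')+1=1+1=2

Answer: 1 3 0 4 2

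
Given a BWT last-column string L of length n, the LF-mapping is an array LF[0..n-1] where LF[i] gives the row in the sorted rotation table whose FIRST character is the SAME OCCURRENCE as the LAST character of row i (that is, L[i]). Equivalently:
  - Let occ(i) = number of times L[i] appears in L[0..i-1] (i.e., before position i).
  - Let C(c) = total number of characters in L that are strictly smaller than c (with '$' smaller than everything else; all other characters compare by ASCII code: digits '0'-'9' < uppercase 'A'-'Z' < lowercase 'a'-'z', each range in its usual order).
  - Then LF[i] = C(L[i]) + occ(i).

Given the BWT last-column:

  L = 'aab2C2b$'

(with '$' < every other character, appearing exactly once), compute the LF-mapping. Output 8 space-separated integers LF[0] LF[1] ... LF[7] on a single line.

Answer: 4 5 6 1 3 2 7 0

Derivation:
Char counts: '$':1, '2':2, 'C':1, 'a':2, 'b':2
C (first-col start): C('$')=0, C('2')=1, C('C')=3, C('a')=4, C('b')=6
L[0]='a': occ=0, LF[0]=C('a')+0=4+0=4
L[1]='a': occ=1, LF[1]=C('a')+1=4+1=5
L[2]='b': occ=0, LF[2]=C('b')+0=6+0=6
L[3]='2': occ=0, LF[3]=C('2')+0=1+0=1
L[4]='C': occ=0, LF[4]=C('C')+0=3+0=3
L[5]='2': occ=1, LF[5]=C('2')+1=1+1=2
L[6]='b': occ=1, LF[6]=C('b')+1=6+1=7
L[7]='$': occ=0, LF[7]=C('$')+0=0+0=0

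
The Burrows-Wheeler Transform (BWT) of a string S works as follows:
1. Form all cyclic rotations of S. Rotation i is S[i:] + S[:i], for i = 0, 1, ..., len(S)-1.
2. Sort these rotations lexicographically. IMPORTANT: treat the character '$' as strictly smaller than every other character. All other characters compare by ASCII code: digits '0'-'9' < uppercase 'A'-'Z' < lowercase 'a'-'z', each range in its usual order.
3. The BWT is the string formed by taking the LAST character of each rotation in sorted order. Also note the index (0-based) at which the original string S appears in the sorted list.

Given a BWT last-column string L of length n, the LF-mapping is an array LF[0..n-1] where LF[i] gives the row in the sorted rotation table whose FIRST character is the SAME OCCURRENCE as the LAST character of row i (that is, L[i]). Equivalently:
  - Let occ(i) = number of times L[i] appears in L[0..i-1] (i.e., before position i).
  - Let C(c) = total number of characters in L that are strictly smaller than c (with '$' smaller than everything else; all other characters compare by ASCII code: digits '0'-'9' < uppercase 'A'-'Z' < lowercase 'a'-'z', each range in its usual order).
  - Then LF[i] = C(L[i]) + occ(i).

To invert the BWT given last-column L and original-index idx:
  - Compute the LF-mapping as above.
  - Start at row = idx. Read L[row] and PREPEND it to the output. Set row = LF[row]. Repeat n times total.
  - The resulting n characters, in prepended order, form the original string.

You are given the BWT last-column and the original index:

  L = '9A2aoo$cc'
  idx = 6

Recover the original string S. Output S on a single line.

Answer: cocoaA29$

Derivation:
LF mapping: 2 3 1 4 7 8 0 5 6
Walk LF starting at row 6, prepending L[row]:
  step 1: row=6, L[6]='$', prepend. Next row=LF[6]=0
  step 2: row=0, L[0]='9', prepend. Next row=LF[0]=2
  step 3: row=2, L[2]='2', prepend. Next row=LF[2]=1
  step 4: row=1, L[1]='A', prepend. Next row=LF[1]=3
  step 5: row=3, L[3]='a', prepend. Next row=LF[3]=4
  step 6: row=4, L[4]='o', prepend. Next row=LF[4]=7
  step 7: row=7, L[7]='c', prepend. Next row=LF[7]=5
  step 8: row=5, L[5]='o', prepend. Next row=LF[5]=8
  step 9: row=8, L[8]='c', prepend. Next row=LF[8]=6
Reversed output: cocoaA29$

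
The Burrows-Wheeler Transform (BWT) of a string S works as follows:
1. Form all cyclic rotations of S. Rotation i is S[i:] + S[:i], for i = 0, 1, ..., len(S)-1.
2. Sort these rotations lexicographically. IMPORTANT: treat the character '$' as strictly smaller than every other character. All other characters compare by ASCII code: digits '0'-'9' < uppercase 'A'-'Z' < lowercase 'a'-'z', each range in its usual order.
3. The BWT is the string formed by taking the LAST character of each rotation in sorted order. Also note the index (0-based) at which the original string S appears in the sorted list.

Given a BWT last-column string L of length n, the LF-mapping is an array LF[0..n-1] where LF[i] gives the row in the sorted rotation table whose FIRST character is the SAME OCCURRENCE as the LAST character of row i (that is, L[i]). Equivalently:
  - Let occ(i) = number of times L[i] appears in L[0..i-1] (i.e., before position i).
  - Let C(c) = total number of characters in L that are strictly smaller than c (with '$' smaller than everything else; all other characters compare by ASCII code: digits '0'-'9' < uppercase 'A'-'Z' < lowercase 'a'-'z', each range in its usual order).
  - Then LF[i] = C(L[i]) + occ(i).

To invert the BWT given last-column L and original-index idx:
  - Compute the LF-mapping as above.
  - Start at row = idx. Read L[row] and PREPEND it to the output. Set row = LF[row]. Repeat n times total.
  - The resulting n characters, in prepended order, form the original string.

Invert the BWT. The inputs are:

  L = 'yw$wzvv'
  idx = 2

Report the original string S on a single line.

Answer: vzwwvy$

Derivation:
LF mapping: 5 3 0 4 6 1 2
Walk LF starting at row 2, prepending L[row]:
  step 1: row=2, L[2]='$', prepend. Next row=LF[2]=0
  step 2: row=0, L[0]='y', prepend. Next row=LF[0]=5
  step 3: row=5, L[5]='v', prepend. Next row=LF[5]=1
  step 4: row=1, L[1]='w', prepend. Next row=LF[1]=3
  step 5: row=3, L[3]='w', prepend. Next row=LF[3]=4
  step 6: row=4, L[4]='z', prepend. Next row=LF[4]=6
  step 7: row=6, L[6]='v', prepend. Next row=LF[6]=2
Reversed output: vzwwvy$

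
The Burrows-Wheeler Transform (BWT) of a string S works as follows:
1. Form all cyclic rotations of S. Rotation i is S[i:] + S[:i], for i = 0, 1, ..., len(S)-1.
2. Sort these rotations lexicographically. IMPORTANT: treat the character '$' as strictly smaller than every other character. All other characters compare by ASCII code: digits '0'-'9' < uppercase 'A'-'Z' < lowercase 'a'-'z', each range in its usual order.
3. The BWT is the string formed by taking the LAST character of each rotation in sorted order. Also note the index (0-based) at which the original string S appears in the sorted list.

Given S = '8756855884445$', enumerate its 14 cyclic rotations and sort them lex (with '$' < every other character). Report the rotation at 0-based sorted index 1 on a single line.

All 14 rotations (rotation i = S[i:]+S[:i]):
  rot[0] = 8756855884445$
  rot[1] = 756855884445$8
  rot[2] = 56855884445$87
  rot[3] = 6855884445$875
  rot[4] = 855884445$8756
  rot[5] = 55884445$87568
  rot[6] = 5884445$875685
  rot[7] = 884445$8756855
  rot[8] = 84445$87568558
  rot[9] = 4445$875685588
  rot[10] = 445$8756855884
  rot[11] = 45$87568558844
  rot[12] = 5$875685588444
  rot[13] = $8756855884445
Sorted (with $ < everything):
  sorted[0] = $8756855884445
  sorted[1] = 4445$875685588
  sorted[2] = 445$8756855884
  sorted[3] = 45$87568558844
  sorted[4] = 5$875685588444
  sorted[5] = 55884445$87568
  sorted[6] = 56855884445$87
  sorted[7] = 5884445$875685
  sorted[8] = 6855884445$875
  sorted[9] = 756855884445$8
  sorted[10] = 84445$87568558
  sorted[11] = 855884445$8756
  sorted[12] = 8756855884445$
  sorted[13] = 884445$8756855
sorted[1] = 4445$875685588

Answer: 4445$875685588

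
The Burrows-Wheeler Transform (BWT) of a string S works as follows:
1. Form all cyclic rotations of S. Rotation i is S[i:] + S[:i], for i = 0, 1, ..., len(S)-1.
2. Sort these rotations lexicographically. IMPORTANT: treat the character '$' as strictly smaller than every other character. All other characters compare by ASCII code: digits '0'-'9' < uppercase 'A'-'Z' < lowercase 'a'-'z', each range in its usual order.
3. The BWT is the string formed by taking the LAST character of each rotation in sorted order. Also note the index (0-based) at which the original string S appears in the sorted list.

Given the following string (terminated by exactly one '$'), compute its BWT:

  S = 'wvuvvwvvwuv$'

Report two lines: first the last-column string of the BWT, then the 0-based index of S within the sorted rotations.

Answer: vwvuwwuvvv$v
10

Derivation:
All 12 rotations (rotation i = S[i:]+S[:i]):
  rot[0] = wvuvvwvvwuv$
  rot[1] = vuvvwvvwuv$w
  rot[2] = uvvwvvwuv$wv
  rot[3] = vvwvvwuv$wvu
  rot[4] = vwvvwuv$wvuv
  rot[5] = wvvwuv$wvuvv
  rot[6] = vvwuv$wvuvvw
  rot[7] = vwuv$wvuvvwv
  rot[8] = wuv$wvuvvwvv
  rot[9] = uv$wvuvvwvvw
  rot[10] = v$wvuvvwvvwu
  rot[11] = $wvuvvwvvwuv
Sorted (with $ < everything):
  sorted[0] = $wvuvvwvvwuv  (last char: 'v')
  sorted[1] = uv$wvuvvwvvw  (last char: 'w')
  sorted[2] = uvvwvvwuv$wv  (last char: 'v')
  sorted[3] = v$wvuvvwvvwu  (last char: 'u')
  sorted[4] = vuvvwvvwuv$w  (last char: 'w')
  sorted[5] = vvwuv$wvuvvw  (last char: 'w')
  sorted[6] = vvwvvwuv$wvu  (last char: 'u')
  sorted[7] = vwuv$wvuvvwv  (last char: 'v')
  sorted[8] = vwvvwuv$wvuv  (last char: 'v')
  sorted[9] = wuv$wvuvvwvv  (last char: 'v')
  sorted[10] = wvuvvwvvwuv$  (last char: '$')
  sorted[11] = wvvwuv$wvuvv  (last char: 'v')
Last column: vwvuwwuvvv$v
Original string S is at sorted index 10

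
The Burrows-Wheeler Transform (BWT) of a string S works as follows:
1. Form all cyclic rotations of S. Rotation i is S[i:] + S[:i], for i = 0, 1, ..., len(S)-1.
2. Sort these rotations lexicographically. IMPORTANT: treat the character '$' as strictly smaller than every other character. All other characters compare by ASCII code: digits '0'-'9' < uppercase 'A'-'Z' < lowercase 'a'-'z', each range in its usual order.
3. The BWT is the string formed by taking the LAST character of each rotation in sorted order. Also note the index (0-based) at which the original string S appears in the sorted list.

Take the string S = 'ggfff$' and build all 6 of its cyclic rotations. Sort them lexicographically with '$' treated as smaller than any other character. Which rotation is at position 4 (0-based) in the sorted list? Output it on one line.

Answer: gfff$g

Derivation:
All 6 rotations (rotation i = S[i:]+S[:i]):
  rot[0] = ggfff$
  rot[1] = gfff$g
  rot[2] = fff$gg
  rot[3] = ff$ggf
  rot[4] = f$ggff
  rot[5] = $ggfff
Sorted (with $ < everything):
  sorted[0] = $ggfff
  sorted[1] = f$ggff
  sorted[2] = ff$ggf
  sorted[3] = fff$gg
  sorted[4] = gfff$g
  sorted[5] = ggfff$
sorted[4] = gfff$g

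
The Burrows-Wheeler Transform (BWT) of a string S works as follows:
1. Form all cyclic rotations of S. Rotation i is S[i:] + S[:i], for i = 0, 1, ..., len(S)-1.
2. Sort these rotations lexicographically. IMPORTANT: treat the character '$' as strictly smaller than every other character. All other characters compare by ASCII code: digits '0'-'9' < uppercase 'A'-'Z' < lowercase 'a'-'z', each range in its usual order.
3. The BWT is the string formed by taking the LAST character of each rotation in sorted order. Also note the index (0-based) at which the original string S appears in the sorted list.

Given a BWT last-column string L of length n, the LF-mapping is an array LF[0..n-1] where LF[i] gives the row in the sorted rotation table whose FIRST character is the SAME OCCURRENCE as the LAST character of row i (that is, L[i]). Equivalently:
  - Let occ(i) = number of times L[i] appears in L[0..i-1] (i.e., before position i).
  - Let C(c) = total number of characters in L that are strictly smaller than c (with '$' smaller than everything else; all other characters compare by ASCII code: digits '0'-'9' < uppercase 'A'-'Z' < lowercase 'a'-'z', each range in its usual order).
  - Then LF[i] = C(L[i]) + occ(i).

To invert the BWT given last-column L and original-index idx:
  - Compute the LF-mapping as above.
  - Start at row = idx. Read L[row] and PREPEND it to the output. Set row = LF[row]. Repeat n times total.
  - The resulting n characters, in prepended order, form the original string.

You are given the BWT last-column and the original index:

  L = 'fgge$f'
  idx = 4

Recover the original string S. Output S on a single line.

Answer: gefgf$

Derivation:
LF mapping: 2 4 5 1 0 3
Walk LF starting at row 4, prepending L[row]:
  step 1: row=4, L[4]='$', prepend. Next row=LF[4]=0
  step 2: row=0, L[0]='f', prepend. Next row=LF[0]=2
  step 3: row=2, L[2]='g', prepend. Next row=LF[2]=5
  step 4: row=5, L[5]='f', prepend. Next row=LF[5]=3
  step 5: row=3, L[3]='e', prepend. Next row=LF[3]=1
  step 6: row=1, L[1]='g', prepend. Next row=LF[1]=4
Reversed output: gefgf$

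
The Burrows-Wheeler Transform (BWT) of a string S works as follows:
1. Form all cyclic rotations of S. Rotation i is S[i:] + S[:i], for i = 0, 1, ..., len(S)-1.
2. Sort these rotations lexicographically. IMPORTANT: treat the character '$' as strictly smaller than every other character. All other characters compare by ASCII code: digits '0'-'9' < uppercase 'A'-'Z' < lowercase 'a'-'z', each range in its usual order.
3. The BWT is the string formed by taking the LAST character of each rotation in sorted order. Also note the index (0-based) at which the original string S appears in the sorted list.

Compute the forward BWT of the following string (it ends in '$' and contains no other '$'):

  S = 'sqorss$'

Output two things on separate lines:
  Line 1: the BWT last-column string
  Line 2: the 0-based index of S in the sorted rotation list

Answer: sqsos$r
5

Derivation:
All 7 rotations (rotation i = S[i:]+S[:i]):
  rot[0] = sqorss$
  rot[1] = qorss$s
  rot[2] = orss$sq
  rot[3] = rss$sqo
  rot[4] = ss$sqor
  rot[5] = s$sqors
  rot[6] = $sqorss
Sorted (with $ < everything):
  sorted[0] = $sqorss  (last char: 's')
  sorted[1] = orss$sq  (last char: 'q')
  sorted[2] = qorss$s  (last char: 's')
  sorted[3] = rss$sqo  (last char: 'o')
  sorted[4] = s$sqors  (last char: 's')
  sorted[5] = sqorss$  (last char: '$')
  sorted[6] = ss$sqor  (last char: 'r')
Last column: sqsos$r
Original string S is at sorted index 5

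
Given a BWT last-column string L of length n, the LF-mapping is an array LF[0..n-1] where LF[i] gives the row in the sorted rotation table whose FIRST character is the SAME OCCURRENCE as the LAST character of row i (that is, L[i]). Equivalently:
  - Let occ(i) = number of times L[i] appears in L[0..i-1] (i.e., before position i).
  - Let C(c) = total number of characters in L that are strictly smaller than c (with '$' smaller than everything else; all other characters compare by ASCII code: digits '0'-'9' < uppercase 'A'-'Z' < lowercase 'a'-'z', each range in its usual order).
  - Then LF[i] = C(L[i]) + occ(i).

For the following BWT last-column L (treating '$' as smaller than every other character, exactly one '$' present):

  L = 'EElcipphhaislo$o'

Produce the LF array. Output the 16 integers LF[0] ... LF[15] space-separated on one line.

Answer: 1 2 9 4 7 13 14 5 6 3 8 15 10 11 0 12

Derivation:
Char counts: '$':1, 'E':2, 'a':1, 'c':1, 'h':2, 'i':2, 'l':2, 'o':2, 'p':2, 's':1
C (first-col start): C('$')=0, C('E')=1, C('a')=3, C('c')=4, C('h')=5, C('i')=7, C('l')=9, C('o')=11, C('p')=13, C('s')=15
L[0]='E': occ=0, LF[0]=C('E')+0=1+0=1
L[1]='E': occ=1, LF[1]=C('E')+1=1+1=2
L[2]='l': occ=0, LF[2]=C('l')+0=9+0=9
L[3]='c': occ=0, LF[3]=C('c')+0=4+0=4
L[4]='i': occ=0, LF[4]=C('i')+0=7+0=7
L[5]='p': occ=0, LF[5]=C('p')+0=13+0=13
L[6]='p': occ=1, LF[6]=C('p')+1=13+1=14
L[7]='h': occ=0, LF[7]=C('h')+0=5+0=5
L[8]='h': occ=1, LF[8]=C('h')+1=5+1=6
L[9]='a': occ=0, LF[9]=C('a')+0=3+0=3
L[10]='i': occ=1, LF[10]=C('i')+1=7+1=8
L[11]='s': occ=0, LF[11]=C('s')+0=15+0=15
L[12]='l': occ=1, LF[12]=C('l')+1=9+1=10
L[13]='o': occ=0, LF[13]=C('o')+0=11+0=11
L[14]='$': occ=0, LF[14]=C('$')+0=0+0=0
L[15]='o': occ=1, LF[15]=C('o')+1=11+1=12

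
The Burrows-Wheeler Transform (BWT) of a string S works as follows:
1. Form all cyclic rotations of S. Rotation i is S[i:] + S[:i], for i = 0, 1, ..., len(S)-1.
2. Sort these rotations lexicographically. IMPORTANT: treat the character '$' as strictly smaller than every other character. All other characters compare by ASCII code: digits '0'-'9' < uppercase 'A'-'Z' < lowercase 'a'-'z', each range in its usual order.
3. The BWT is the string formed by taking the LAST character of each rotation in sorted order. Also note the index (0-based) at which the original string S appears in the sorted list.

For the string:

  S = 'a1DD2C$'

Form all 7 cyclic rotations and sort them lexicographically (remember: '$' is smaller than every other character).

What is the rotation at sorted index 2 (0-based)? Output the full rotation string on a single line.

Answer: 2C$a1DD

Derivation:
All 7 rotations (rotation i = S[i:]+S[:i]):
  rot[0] = a1DD2C$
  rot[1] = 1DD2C$a
  rot[2] = DD2C$a1
  rot[3] = D2C$a1D
  rot[4] = 2C$a1DD
  rot[5] = C$a1DD2
  rot[6] = $a1DD2C
Sorted (with $ < everything):
  sorted[0] = $a1DD2C
  sorted[1] = 1DD2C$a
  sorted[2] = 2C$a1DD
  sorted[3] = C$a1DD2
  sorted[4] = D2C$a1D
  sorted[5] = DD2C$a1
  sorted[6] = a1DD2C$
sorted[2] = 2C$a1DD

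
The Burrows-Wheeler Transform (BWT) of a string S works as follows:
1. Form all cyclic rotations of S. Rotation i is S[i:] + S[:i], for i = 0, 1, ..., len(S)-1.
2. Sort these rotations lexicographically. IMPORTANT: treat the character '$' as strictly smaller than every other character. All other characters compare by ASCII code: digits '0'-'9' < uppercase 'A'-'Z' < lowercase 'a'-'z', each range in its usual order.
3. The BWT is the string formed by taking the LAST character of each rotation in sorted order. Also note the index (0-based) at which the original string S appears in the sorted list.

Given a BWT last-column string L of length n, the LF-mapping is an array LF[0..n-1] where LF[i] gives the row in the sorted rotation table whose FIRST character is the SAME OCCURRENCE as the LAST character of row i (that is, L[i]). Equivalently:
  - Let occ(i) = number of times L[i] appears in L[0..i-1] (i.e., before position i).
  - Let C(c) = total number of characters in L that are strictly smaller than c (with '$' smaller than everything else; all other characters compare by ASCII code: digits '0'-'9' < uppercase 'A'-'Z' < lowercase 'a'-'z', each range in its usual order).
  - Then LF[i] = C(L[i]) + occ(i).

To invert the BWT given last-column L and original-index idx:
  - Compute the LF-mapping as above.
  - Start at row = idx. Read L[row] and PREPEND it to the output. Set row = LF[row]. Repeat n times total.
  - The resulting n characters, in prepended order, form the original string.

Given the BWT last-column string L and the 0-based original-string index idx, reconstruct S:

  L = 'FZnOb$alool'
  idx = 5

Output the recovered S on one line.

Answer: balloonOZF$

Derivation:
LF mapping: 1 3 8 2 5 0 4 6 9 10 7
Walk LF starting at row 5, prepending L[row]:
  step 1: row=5, L[5]='$', prepend. Next row=LF[5]=0
  step 2: row=0, L[0]='F', prepend. Next row=LF[0]=1
  step 3: row=1, L[1]='Z', prepend. Next row=LF[1]=3
  step 4: row=3, L[3]='O', prepend. Next row=LF[3]=2
  step 5: row=2, L[2]='n', prepend. Next row=LF[2]=8
  step 6: row=8, L[8]='o', prepend. Next row=LF[8]=9
  step 7: row=9, L[9]='o', prepend. Next row=LF[9]=10
  step 8: row=10, L[10]='l', prepend. Next row=LF[10]=7
  step 9: row=7, L[7]='l', prepend. Next row=LF[7]=6
  step 10: row=6, L[6]='a', prepend. Next row=LF[6]=4
  step 11: row=4, L[4]='b', prepend. Next row=LF[4]=5
Reversed output: balloonOZF$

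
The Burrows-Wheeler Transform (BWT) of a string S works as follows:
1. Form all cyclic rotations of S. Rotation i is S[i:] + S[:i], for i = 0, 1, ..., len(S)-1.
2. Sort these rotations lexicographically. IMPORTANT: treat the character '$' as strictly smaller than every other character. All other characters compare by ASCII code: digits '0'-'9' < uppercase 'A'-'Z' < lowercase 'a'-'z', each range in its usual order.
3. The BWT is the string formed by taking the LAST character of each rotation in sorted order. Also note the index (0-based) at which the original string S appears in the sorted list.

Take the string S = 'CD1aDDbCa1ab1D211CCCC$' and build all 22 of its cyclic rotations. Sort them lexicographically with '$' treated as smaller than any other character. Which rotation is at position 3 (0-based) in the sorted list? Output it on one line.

All 22 rotations (rotation i = S[i:]+S[:i]):
  rot[0] = CD1aDDbCa1ab1D211CCCC$
  rot[1] = D1aDDbCa1ab1D211CCCC$C
  rot[2] = 1aDDbCa1ab1D211CCCC$CD
  rot[3] = aDDbCa1ab1D211CCCC$CD1
  rot[4] = DDbCa1ab1D211CCCC$CD1a
  rot[5] = DbCa1ab1D211CCCC$CD1aD
  rot[6] = bCa1ab1D211CCCC$CD1aDD
  rot[7] = Ca1ab1D211CCCC$CD1aDDb
  rot[8] = a1ab1D211CCCC$CD1aDDbC
  rot[9] = 1ab1D211CCCC$CD1aDDbCa
  rot[10] = ab1D211CCCC$CD1aDDbCa1
  rot[11] = b1D211CCCC$CD1aDDbCa1a
  rot[12] = 1D211CCCC$CD1aDDbCa1ab
  rot[13] = D211CCCC$CD1aDDbCa1ab1
  rot[14] = 211CCCC$CD1aDDbCa1ab1D
  rot[15] = 11CCCC$CD1aDDbCa1ab1D2
  rot[16] = 1CCCC$CD1aDDbCa1ab1D21
  rot[17] = CCCC$CD1aDDbCa1ab1D211
  rot[18] = CCC$CD1aDDbCa1ab1D211C
  rot[19] = CC$CD1aDDbCa1ab1D211CC
  rot[20] = C$CD1aDDbCa1ab1D211CCC
  rot[21] = $CD1aDDbCa1ab1D211CCCC
Sorted (with $ < everything):
  sorted[0] = $CD1aDDbCa1ab1D211CCCC
  sorted[1] = 11CCCC$CD1aDDbCa1ab1D2
  sorted[2] = 1CCCC$CD1aDDbCa1ab1D21
  sorted[3] = 1D211CCCC$CD1aDDbCa1ab
  sorted[4] = 1aDDbCa1ab1D211CCCC$CD
  sorted[5] = 1ab1D211CCCC$CD1aDDbCa
  sorted[6] = 211CCCC$CD1aDDbCa1ab1D
  sorted[7] = C$CD1aDDbCa1ab1D211CCC
  sorted[8] = CC$CD1aDDbCa1ab1D211CC
  sorted[9] = CCC$CD1aDDbCa1ab1D211C
  sorted[10] = CCCC$CD1aDDbCa1ab1D211
  sorted[11] = CD1aDDbCa1ab1D211CCCC$
  sorted[12] = Ca1ab1D211CCCC$CD1aDDb
  sorted[13] = D1aDDbCa1ab1D211CCCC$C
  sorted[14] = D211CCCC$CD1aDDbCa1ab1
  sorted[15] = DDbCa1ab1D211CCCC$CD1a
  sorted[16] = DbCa1ab1D211CCCC$CD1aD
  sorted[17] = a1ab1D211CCCC$CD1aDDbC
  sorted[18] = aDDbCa1ab1D211CCCC$CD1
  sorted[19] = ab1D211CCCC$CD1aDDbCa1
  sorted[20] = b1D211CCCC$CD1aDDbCa1a
  sorted[21] = bCa1ab1D211CCCC$CD1aDD
sorted[3] = 1D211CCCC$CD1aDDbCa1ab

Answer: 1D211CCCC$CD1aDDbCa1ab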